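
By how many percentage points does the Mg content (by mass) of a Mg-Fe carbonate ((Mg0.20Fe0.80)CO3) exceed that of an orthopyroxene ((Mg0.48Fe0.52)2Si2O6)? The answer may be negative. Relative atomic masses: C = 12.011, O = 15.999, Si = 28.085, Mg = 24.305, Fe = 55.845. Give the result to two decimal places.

Mg in (Mg0.20Fe0.80)CO3: molar mass 109.545 g/mol; 0.20×24.305 = 4.861 g → 4.44 wt%.
Mg in (Mg0.48Fe0.52)2Si2O6: molar mass 233.576 g/mol; 0.96×24.305 = 23.333 g → 9.99 wt%.
Difference = 4.44 − 9.99 = -5.55 percentage points.

-5.55 percentage points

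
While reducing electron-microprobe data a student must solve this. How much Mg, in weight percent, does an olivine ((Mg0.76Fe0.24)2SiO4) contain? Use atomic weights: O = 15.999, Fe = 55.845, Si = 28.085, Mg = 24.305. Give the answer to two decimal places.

23.71 weight percent

Molar mass of (Mg0.76Fe0.24)2SiO4: 1.52·24.305 + 0.48·55.845 + 1·28.085 + 4·15.999 = 155.830 g/mol.
Mass of Mg per formula unit: 1.52 × 24.305 = 36.944 g.
Weight fraction Mg = 36.944 / 155.830 = 0.2371.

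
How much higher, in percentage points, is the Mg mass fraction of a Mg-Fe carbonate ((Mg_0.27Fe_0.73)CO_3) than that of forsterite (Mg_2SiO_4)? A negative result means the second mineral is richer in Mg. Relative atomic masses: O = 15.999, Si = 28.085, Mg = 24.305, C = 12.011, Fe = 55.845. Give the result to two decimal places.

-28.44 percentage points

M((Mg_0.27Fe_0.73)CO_3) = 107.337 g/mol, so wt% Mg = 6.562/107.337 × 100 = 6.11%.
M(Mg_2SiO_4) = 140.691 g/mol, so wt% Mg = 48.610/140.691 × 100 = 34.55%.
6.11 − 34.55 = -28.44 pp.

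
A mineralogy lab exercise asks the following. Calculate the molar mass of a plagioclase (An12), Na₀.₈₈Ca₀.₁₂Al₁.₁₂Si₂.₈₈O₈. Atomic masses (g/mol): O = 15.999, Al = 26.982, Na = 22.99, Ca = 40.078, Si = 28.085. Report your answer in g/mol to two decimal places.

264.14 g/mol

The formula mass is the sum 0.88×22.99 + 0.12×40.078 + 1.12×26.982 + 2.88×28.085 + 8×15.999.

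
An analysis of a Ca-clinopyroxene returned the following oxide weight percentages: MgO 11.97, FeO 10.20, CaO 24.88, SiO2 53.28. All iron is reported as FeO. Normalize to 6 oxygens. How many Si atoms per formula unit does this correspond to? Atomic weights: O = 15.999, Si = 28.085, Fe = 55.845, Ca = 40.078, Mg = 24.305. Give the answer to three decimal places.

2.003 Si apfu

MgO (M=40.304): mol = 0.29699; Mg = 0.29699, O = 0.29699.
FeO (M=71.844): mol = 0.14197; Fe = 0.14197, O = 0.14197.
CaO (M=56.077): mol = 0.44368; Ca = 0.44368, O = 0.44368.
SiO2 (M=60.083): mol = 0.88677; Si = 0.88677, O = 1.77354.
ΣO = 2.65618; factor = 6/ΣO = 2.25888.
Si apfu = 0.88677 × 2.25888 = 2.003.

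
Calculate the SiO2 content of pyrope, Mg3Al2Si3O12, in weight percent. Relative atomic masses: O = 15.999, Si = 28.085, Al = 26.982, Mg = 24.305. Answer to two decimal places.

Formula mass = 403.122 g/mol.
3 Si → 3.0000 mol SiO2 per formula unit; M(SiO2) = 60.083, so SiO2 mass = 180.249 g.
180.249/403.122 × 100 = 44.71 wt%.

44.71 wt%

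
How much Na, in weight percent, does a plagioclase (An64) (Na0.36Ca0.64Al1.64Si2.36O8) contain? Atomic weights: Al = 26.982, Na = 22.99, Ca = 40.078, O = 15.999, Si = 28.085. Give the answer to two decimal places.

3.04 weight percent

M(Na0.36Ca0.64Al1.64Si2.36O8) = 272.449 g/mol.
Na contributes 0.36 × 22.99 = 8.276 g per mole.
8.276/272.449 = 0.0304 → 3.04%.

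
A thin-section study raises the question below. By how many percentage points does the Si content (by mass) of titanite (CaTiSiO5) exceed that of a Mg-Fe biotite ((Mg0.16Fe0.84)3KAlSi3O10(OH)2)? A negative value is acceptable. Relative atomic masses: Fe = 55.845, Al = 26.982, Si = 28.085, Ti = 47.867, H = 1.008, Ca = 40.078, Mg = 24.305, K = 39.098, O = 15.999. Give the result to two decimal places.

-2.63 percentage points

First mineral: 28.085 g Si in 196.025 g formula = 14.33 wt% Si.
Second mineral: 84.255 g Si in 496.735 g formula = 16.96 wt% Si.
14.33% − 16.96% gives a difference of -2.63 percentage points.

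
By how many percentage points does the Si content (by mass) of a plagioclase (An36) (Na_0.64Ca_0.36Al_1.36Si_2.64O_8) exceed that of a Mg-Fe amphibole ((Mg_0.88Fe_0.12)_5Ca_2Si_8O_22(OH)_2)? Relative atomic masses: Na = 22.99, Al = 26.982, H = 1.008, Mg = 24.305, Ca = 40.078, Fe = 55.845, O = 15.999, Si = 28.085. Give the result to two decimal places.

First mineral: 74.144 g Si in 267.974 g formula = 27.67 wt% Si.
Second mineral: 224.680 g Si in 831.277 g formula = 27.03 wt% Si.
27.67% − 27.03% gives a difference of 0.64 percentage points.

0.64 percentage points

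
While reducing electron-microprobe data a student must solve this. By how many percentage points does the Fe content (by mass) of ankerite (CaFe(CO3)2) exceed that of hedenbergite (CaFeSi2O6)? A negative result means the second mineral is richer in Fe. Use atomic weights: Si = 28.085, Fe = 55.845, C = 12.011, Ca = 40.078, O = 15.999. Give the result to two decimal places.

3.35 percentage points

Fe in CaFe(CO3)2: molar mass 215.939 g/mol; 1×55.845 = 55.845 g → 25.86 wt%.
Fe in CaFeSi2O6: molar mass 248.087 g/mol; 1×55.845 = 55.845 g → 22.51 wt%.
Difference = 25.86 − 22.51 = 3.35 percentage points.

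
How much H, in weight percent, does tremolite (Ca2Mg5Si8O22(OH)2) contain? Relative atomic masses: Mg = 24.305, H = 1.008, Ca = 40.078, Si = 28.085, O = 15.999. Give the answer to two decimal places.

M(Ca2Mg5Si8O22(OH)2) = 812.353 g/mol.
H contributes 2 × 1.008 = 2.016 g per mole.
2.016/812.353 = 0.0025 → 0.25%.

0.25 weight percent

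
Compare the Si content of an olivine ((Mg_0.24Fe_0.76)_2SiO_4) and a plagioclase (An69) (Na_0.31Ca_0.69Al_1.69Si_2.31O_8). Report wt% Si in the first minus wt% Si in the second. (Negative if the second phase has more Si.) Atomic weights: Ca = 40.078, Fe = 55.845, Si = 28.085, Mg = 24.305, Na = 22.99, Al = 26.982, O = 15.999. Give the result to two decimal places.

First mineral: 28.085 g Si in 188.632 g formula = 14.89 wt% Si.
Second mineral: 64.876 g Si in 273.249 g formula = 23.74 wt% Si.
14.89% − 23.74% gives a difference of -8.85 percentage points.

-8.85 percentage points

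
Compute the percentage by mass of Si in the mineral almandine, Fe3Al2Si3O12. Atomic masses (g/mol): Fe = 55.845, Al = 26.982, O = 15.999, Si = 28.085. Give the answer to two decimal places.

16.93 weight percent

Molar mass of Fe3Al2Si3O12: 3·55.845 + 2·26.982 + 3·28.085 + 12·15.999 = 497.742 g/mol.
Mass of Si per formula unit: 3 × 28.085 = 84.255 g.
Weight fraction Si = 84.255 / 497.742 = 0.1693.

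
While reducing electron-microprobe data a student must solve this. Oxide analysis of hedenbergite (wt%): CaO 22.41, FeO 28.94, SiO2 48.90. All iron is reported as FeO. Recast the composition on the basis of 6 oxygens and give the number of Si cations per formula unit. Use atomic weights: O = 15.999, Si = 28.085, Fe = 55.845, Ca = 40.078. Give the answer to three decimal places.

2.009 Si apfu

CaO: 22.41/56.077 = 0.39963 mol → 0.39963 mol Ca, 0.39963 mol O.
FeO: 28.94/71.844 = 0.40282 mol → 0.40282 mol Fe, 0.40282 mol O.
SiO2: 48.90/60.083 = 0.81387 mol → 0.81387 mol Si, 1.62774 mol O.
Total oxygen = 2.43019 mol. Normalization factor = 6/2.43019 = 2.46894.
Si per 6 O = 0.81387 × 2.46894 = 2.009.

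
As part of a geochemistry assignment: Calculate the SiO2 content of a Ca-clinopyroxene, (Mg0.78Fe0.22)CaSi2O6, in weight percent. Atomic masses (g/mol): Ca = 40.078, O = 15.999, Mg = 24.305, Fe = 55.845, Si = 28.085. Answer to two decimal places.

M((Mg0.78Fe0.22)CaSi2O6) = 223.486 g/mol; M(SiO2) = 60.083 g/mol.
Moles SiO2 per formula unit = 2 Si ÷ 1 = 2.0000.
SiO2 fraction = (2.0000 × 60.083) / 223.486 = 120.166/223.486 = 0.5377.

53.77 wt%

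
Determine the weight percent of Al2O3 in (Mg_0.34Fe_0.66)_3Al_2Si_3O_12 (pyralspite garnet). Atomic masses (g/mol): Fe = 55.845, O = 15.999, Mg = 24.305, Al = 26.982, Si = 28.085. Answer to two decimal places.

21.90 wt%

Molar mass of (Mg_0.34Fe_0.66)_3Al_2Si_3O_12 = 1.02*24.305 + 1.98*55.845 + 2*26.982 + 3*28.085 + 12*15.999 = 465.571 g/mol.
Each formula unit contains 2 Al, equivalent to 2/2 = 1.0000 mol Al2O3.
M(Al2O3) = 2×26.982 + 3×15.999 = 101.961 g/mol.
Mass of Al2O3 per formula unit = 1.0000 × 101.961 = 101.961 g.
Al2O3 wt% = 101.961 / 465.571 × 100 = 21.90%.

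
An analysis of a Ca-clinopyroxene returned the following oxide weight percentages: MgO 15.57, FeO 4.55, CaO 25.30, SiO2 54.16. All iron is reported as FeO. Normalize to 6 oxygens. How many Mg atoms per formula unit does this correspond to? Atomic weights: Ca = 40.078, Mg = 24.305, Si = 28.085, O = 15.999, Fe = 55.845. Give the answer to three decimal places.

0.857 Mg apfu

15.57 wt% MgO ÷ 40.304 g/mol = 0.38631 mol, giving 0.38631 Mg and 0.38631 O.
4.55 wt% FeO ÷ 71.844 g/mol = 0.06333 mol, giving 0.06333 Fe and 0.06333 O.
25.30 wt% CaO ÷ 56.077 g/mol = 0.45117 mol, giving 0.45117 Ca and 0.45117 O.
54.16 wt% SiO2 ÷ 60.083 g/mol = 0.90142 mol, giving 0.90142 Si and 1.80284 O.
Oxygen sums to 2.70365; scaling by 6/2.70365 = 2.21922 puts the formula on 6 O.
Mg: 0.38631 × 2.21922 = 0.857 atoms per formula unit.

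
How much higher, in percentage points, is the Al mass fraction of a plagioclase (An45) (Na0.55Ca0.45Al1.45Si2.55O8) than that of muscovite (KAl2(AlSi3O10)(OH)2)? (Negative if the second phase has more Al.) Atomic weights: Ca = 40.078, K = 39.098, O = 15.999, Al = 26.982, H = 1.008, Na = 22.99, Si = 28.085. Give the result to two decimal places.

First mineral: 39.124 g Al in 269.412 g formula = 14.52 wt% Al.
Second mineral: 80.946 g Al in 398.303 g formula = 20.32 wt% Al.
14.52% − 20.32% gives a difference of -5.80 percentage points.

-5.80 percentage points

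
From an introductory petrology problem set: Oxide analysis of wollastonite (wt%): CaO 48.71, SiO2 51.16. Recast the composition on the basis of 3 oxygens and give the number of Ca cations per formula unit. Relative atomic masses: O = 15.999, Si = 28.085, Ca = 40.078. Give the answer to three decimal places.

CaO: 48.71/56.077 = 0.86863 mol → 0.86863 mol Ca, 0.86863 mol O.
SiO2: 51.16/60.083 = 0.85149 mol → 0.85149 mol Si, 1.70298 mol O.
Total oxygen = 2.57161 mol. Normalization factor = 3/2.57161 = 1.16658.
Ca per 3 O = 0.86863 × 1.16658 = 1.013.

1.013 Ca apfu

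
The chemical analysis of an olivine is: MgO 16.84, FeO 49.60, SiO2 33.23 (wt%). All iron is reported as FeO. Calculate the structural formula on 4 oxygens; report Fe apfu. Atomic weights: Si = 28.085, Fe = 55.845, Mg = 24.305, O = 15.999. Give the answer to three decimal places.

1.247 Fe apfu

MgO (M=40.304): mol = 0.41782; Mg = 0.41782, O = 0.41782.
FeO (M=71.844): mol = 0.69038; Fe = 0.69038, O = 0.69038.
SiO2 (M=60.083): mol = 0.55307; Si = 0.55307, O = 1.10614.
ΣO = 2.21434; factor = 4/ΣO = 1.80641.
Fe apfu = 0.69038 × 1.80641 = 1.247.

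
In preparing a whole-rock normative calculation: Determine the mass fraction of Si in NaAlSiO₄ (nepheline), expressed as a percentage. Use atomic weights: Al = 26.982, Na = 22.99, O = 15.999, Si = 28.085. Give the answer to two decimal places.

19.77 mass %

Formula mass = 1×22.99 + 1×26.982 + 1×28.085 + 4×15.999 = 142.053 g/mol, of which 28.085 g is Si.
So Si makes up 28.085/142.053 = 0.1977 of the mass, i.e. 19.77%.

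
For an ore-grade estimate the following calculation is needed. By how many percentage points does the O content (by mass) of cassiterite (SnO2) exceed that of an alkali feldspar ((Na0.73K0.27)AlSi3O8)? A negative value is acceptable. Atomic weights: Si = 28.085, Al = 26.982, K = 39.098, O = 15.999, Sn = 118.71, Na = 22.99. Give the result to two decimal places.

M(SnO2) = 150.708 g/mol, so wt% O = 31.998/150.708 × 100 = 21.23%.
M((Na0.73K0.27)AlSi3O8) = 266.568 g/mol, so wt% O = 127.992/266.568 × 100 = 48.01%.
21.23 − 48.01 = -26.78 pp.

-26.78 percentage points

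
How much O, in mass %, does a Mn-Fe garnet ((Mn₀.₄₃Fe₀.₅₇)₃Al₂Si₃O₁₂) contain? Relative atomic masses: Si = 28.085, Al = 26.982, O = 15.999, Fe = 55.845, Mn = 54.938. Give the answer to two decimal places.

M((Mn₀.₄₃Fe₀.₅₇)₃Al₂Si₃O₁₂) = 496.572 g/mol.
O contributes 12 × 15.999 = 191.988 g per mole.
191.988/496.572 = 0.3866 → 38.66%.

38.66 mass %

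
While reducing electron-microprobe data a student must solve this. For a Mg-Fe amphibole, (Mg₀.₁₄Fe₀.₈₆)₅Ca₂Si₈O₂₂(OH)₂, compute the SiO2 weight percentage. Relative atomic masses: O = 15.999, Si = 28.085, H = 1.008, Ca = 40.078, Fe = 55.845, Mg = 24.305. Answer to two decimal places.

Molar mass of (Mg₀.₁₄Fe₀.₈₆)₅Ca₂Si₈O₂₂(OH)₂ = 0.70×24.305 + 4.30×55.845 + 2×40.078 + 8×28.085 + 24×15.999 + 2×1.008 = 947.975 g/mol.
Each formula unit contains 8 Si, equivalent to 8/1 = 8.0000 mol SiO2.
M(SiO2) = 1×28.085 + 2×15.999 = 60.083 g/mol.
Mass of SiO2 per formula unit = 8.0000 × 60.083 = 480.664 g.
SiO2 wt% = 480.664 / 947.975 × 100 = 50.70%.

50.70 wt%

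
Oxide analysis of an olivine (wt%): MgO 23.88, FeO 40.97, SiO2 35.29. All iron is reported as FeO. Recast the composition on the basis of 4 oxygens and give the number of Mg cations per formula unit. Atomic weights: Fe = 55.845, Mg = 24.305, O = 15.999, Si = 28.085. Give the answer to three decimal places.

1.014 Mg apfu

MgO: 23.88/40.304 = 0.59250 mol → 0.59250 mol Mg, 0.59250 mol O.
FeO: 40.97/71.844 = 0.57026 mol → 0.57026 mol Fe, 0.57026 mol O.
SiO2: 35.29/60.083 = 0.58735 mol → 0.58735 mol Si, 1.17470 mol O.
Total oxygen = 2.33746 mol. Normalization factor = 4/2.33746 = 1.71126.
Mg per 4 O = 0.59250 × 1.71126 = 1.014.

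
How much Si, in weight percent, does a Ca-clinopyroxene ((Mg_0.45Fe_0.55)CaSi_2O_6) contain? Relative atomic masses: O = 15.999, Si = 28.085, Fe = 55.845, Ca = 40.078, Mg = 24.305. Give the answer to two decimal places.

Molar mass of (Mg_0.45Fe_0.55)CaSi_2O_6: 0.45×24.305 + 0.55×55.845 + 1×40.078 + 2×28.085 + 6×15.999 = 233.894 g/mol.
Mass of Si per formula unit: 2 × 28.085 = 56.170 g.
Weight fraction Si = 56.170 / 233.894 = 0.2402.

24.02 weight percent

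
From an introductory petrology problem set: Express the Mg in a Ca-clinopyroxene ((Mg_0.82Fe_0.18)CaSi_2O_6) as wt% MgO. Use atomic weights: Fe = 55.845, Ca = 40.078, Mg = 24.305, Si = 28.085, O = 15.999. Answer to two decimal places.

Formula mass = 222.224 g/mol.
0.82 Mg → 0.8200 mol MgO per formula unit; M(MgO) = 40.304, so MgO mass = 33.049 g.
33.049/222.224 × 100 = 14.87 wt%.

14.87 wt%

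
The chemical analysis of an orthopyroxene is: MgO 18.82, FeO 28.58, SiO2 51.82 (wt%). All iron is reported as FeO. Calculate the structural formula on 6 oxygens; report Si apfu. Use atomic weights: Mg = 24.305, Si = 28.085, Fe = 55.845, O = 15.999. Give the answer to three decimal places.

1.998 Si apfu

MgO (M=40.304): mol = 0.46695; Mg = 0.46695, O = 0.46695.
FeO (M=71.844): mol = 0.39781; Fe = 0.39781, O = 0.39781.
SiO2 (M=60.083): mol = 0.86247; Si = 0.86247, O = 1.72494.
ΣO = 2.58970; factor = 6/ΣO = 2.31687.
Si apfu = 0.86247 × 2.31687 = 1.998.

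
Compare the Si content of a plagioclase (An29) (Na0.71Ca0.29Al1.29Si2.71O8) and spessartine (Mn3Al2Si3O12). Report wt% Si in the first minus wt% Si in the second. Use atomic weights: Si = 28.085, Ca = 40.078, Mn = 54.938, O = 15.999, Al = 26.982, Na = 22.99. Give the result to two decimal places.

11.50 percentage points

Si in Na0.71Ca0.29Al1.29Si2.71O8: molar mass 266.855 g/mol; 2.71×28.085 = 76.110 g → 28.52 wt%.
Si in Mn3Al2Si3O12: molar mass 495.021 g/mol; 3×28.085 = 84.255 g → 17.02 wt%.
Difference = 28.52 − 17.02 = 11.50 percentage points.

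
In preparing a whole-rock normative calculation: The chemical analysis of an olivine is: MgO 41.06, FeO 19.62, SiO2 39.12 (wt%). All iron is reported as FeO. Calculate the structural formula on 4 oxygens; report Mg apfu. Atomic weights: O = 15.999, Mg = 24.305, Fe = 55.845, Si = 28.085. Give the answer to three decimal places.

1.571 Mg apfu

MgO: 41.06/40.304 = 1.01876 mol → 1.01876 mol Mg, 1.01876 mol O.
FeO: 19.62/71.844 = 0.27309 mol → 0.27309 mol Fe, 0.27309 mol O.
SiO2: 39.12/60.083 = 0.65110 mol → 0.65110 mol Si, 1.30220 mol O.
Total oxygen = 2.59405 mol. Normalization factor = 4/2.59405 = 1.54199.
Mg per 4 O = 1.01876 × 1.54199 = 1.571.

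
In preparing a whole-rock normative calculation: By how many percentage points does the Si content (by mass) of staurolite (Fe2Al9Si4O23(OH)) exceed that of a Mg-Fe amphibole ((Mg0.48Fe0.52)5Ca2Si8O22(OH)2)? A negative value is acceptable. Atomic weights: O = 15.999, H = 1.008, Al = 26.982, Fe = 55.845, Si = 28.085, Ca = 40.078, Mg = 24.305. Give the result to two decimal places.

-11.93 percentage points

First mineral: 112.340 g Si in 851.852 g formula = 13.19 wt% Si.
Second mineral: 224.680 g Si in 894.357 g formula = 25.12 wt% Si.
13.19% − 25.12% gives a difference of -11.93 percentage points.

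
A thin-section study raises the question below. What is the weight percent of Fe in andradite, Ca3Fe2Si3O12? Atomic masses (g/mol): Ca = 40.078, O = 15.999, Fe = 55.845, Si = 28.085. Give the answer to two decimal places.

Molar mass of Ca3Fe2Si3O12: 3·40.078 + 2·55.845 + 3·28.085 + 12·15.999 = 508.167 g/mol.
Mass of Fe per formula unit: 2 × 55.845 = 111.690 g.
Weight fraction Fe = 111.690 / 508.167 = 0.2198.

21.98 mass %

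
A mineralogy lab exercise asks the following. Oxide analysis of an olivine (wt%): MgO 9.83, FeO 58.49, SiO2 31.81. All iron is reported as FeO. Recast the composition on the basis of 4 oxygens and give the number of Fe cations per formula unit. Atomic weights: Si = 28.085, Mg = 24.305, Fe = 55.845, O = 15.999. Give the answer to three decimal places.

MgO: 9.83/40.304 = 0.24390 mol → 0.24390 mol Mg, 0.24390 mol O.
FeO: 58.49/71.844 = 0.81413 mol → 0.81413 mol Fe, 0.81413 mol O.
SiO2: 31.81/60.083 = 0.52943 mol → 0.52943 mol Si, 1.05886 mol O.
Total oxygen = 2.11689 mol. Normalization factor = 4/2.11689 = 1.88956.
Fe per 4 O = 0.81413 × 1.88956 = 1.538.

1.538 Fe apfu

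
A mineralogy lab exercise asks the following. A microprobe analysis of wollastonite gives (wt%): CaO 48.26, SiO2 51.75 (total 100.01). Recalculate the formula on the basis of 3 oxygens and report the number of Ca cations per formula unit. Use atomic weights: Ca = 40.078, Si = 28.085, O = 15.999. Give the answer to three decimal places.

0.999 Ca apfu

48.26 wt% CaO ÷ 56.077 g/mol = 0.86060 mol, giving 0.86060 Ca and 0.86060 O.
51.75 wt% SiO2 ÷ 60.083 g/mol = 0.86131 mol, giving 0.86131 Si and 1.72262 O.
Oxygen sums to 2.58322; scaling by 3/2.58322 = 1.16134 puts the formula on 3 O.
Ca: 0.86060 × 1.16134 = 0.999 atoms per formula unit.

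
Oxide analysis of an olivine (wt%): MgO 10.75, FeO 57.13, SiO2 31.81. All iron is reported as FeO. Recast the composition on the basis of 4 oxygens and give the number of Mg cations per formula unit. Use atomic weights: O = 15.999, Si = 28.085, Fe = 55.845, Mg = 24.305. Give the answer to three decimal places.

0.503 Mg apfu

MgO (M=40.304): mol = 0.26672; Mg = 0.26672, O = 0.26672.
FeO (M=71.844): mol = 0.79520; Fe = 0.79520, O = 0.79520.
SiO2 (M=60.083): mol = 0.52943; Si = 0.52943, O = 1.05886.
ΣO = 2.12078; factor = 4/ΣO = 1.88610.
Mg apfu = 0.26672 × 1.88610 = 0.503.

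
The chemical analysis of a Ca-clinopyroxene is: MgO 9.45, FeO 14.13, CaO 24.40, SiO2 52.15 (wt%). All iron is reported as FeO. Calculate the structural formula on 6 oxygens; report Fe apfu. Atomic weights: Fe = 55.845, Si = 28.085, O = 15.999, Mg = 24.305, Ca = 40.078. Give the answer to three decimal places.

MgO: 9.45/40.304 = 0.23447 mol → 0.23447 mol Mg, 0.23447 mol O.
FeO: 14.13/71.844 = 0.19668 mol → 0.19668 mol Fe, 0.19668 mol O.
CaO: 24.40/56.077 = 0.43512 mol → 0.43512 mol Ca, 0.43512 mol O.
SiO2: 52.15/60.083 = 0.86797 mol → 0.86797 mol Si, 1.73594 mol O.
Total oxygen = 2.60221 mol. Normalization factor = 6/2.60221 = 2.30573.
Fe per 6 O = 0.19668 × 2.30573 = 0.453.

0.453 Fe apfu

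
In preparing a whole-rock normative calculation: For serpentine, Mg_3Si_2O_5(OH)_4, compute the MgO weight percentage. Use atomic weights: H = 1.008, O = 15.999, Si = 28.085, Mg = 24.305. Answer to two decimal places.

M(Mg_3Si_2O_5(OH)_4) = 277.108 g/mol; M(MgO) = 40.304 g/mol.
Moles MgO per formula unit = 3 Mg ÷ 1 = 3.0000.
MgO fraction = (3.0000 × 40.304) / 277.108 = 120.912/277.108 = 0.4363.

43.63 wt%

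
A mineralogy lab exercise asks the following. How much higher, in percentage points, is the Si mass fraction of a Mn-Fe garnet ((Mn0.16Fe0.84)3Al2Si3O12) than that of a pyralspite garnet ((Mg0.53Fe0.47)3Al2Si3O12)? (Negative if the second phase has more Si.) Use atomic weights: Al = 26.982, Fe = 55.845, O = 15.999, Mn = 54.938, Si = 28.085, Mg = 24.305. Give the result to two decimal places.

-1.88 percentage points

First mineral: 84.255 g Si in 497.307 g formula = 16.94 wt% Si.
Second mineral: 84.255 g Si in 447.593 g formula = 18.82 wt% Si.
16.94% − 18.82% gives a difference of -1.88 percentage points.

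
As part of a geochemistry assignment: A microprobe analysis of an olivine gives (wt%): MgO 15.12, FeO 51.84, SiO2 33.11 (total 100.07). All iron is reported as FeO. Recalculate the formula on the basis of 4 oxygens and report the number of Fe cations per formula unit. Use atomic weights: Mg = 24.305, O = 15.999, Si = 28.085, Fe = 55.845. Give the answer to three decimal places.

1.313 Fe apfu

MgO: 15.12/40.304 = 0.37515 mol → 0.37515 mol Mg, 0.37515 mol O.
FeO: 51.84/71.844 = 0.72156 mol → 0.72156 mol Fe, 0.72156 mol O.
SiO2: 33.11/60.083 = 0.55107 mol → 0.55107 mol Si, 1.10214 mol O.
Total oxygen = 2.19885 mol. Normalization factor = 4/2.19885 = 1.81913.
Fe per 4 O = 0.72156 × 1.81913 = 1.313.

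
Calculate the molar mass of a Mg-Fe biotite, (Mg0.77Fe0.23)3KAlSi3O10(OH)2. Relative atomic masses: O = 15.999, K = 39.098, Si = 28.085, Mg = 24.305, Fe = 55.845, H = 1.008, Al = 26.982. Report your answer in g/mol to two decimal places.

439.02 g/mol

M = 2.31·24.305 + 0.69·55.845 + 1·39.098 + 1·26.982 + 3·28.085 + 12·15.999 + 2·1.008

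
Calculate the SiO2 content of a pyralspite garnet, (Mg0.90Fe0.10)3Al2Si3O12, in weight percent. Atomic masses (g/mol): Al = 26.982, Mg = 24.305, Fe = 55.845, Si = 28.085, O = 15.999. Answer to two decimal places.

Molar mass of (Mg0.90Fe0.10)3Al2Si3O12 = 2.70×24.305 + 0.30×55.845 + 2×26.982 + 3×28.085 + 12×15.999 = 412.584 g/mol.
Each formula unit contains 3 Si, equivalent to 3/1 = 3.0000 mol SiO2.
M(SiO2) = 1×28.085 + 2×15.999 = 60.083 g/mol.
Mass of SiO2 per formula unit = 3.0000 × 60.083 = 180.249 g.
SiO2 wt% = 180.249 / 412.584 × 100 = 43.69%.

43.69 wt%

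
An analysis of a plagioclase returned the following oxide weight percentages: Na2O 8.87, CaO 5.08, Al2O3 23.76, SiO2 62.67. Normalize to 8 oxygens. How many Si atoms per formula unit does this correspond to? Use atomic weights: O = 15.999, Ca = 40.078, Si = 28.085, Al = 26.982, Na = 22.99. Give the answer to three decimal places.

2.764 Si apfu

8.87 wt% Na2O ÷ 61.979 g/mol = 0.14311 mol, giving 0.28622 Na and 0.14311 O.
5.08 wt% CaO ÷ 56.077 g/mol = 0.09059 mol, giving 0.09059 Ca and 0.09059 O.
23.76 wt% Al2O3 ÷ 101.961 g/mol = 0.23303 mol, giving 0.46606 Al and 0.69909 O.
62.67 wt% SiO2 ÷ 60.083 g/mol = 1.04306 mol, giving 1.04306 Si and 2.08612 O.
Oxygen sums to 3.01891; scaling by 8/3.01891 = 2.64996 puts the formula on 8 O.
Si: 1.04306 × 2.64996 = 2.764 atoms per formula unit.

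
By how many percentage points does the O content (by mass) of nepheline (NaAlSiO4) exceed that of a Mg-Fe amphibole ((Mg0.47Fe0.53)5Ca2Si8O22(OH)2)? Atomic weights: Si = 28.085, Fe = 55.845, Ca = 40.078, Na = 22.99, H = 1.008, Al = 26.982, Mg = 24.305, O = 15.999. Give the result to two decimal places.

2.19 percentage points

First mineral: 63.996 g O in 142.053 g formula = 45.05 wt% O.
Second mineral: 383.976 g O in 895.934 g formula = 42.86 wt% O.
45.05% − 42.86% gives a difference of 2.19 percentage points.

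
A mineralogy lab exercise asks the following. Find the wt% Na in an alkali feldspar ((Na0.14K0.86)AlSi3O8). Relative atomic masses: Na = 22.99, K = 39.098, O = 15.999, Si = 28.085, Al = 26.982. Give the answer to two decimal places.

1.17 mass %

M((Na0.14K0.86)AlSi3O8) = 276.072 g/mol.
Na contributes 0.14 × 22.99 = 3.219 g per mole.
3.219/276.072 = 0.0117 → 1.17%.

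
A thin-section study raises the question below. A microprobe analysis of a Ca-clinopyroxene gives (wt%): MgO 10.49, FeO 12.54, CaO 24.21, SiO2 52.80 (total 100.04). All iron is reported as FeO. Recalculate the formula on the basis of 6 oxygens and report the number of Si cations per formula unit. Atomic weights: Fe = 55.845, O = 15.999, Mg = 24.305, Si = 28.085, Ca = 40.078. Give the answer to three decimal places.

2.009 Si apfu

10.49 wt% MgO ÷ 40.304 g/mol = 0.26027 mol, giving 0.26027 Mg and 0.26027 O.
12.54 wt% FeO ÷ 71.844 g/mol = 0.17454 mol, giving 0.17454 Fe and 0.17454 O.
24.21 wt% CaO ÷ 56.077 g/mol = 0.43173 mol, giving 0.43173 Ca and 0.43173 O.
52.80 wt% SiO2 ÷ 60.083 g/mol = 0.87878 mol, giving 0.87878 Si and 1.75756 O.
Oxygen sums to 2.62410; scaling by 6/2.62410 = 2.28650 puts the formula on 6 O.
Si: 0.87878 × 2.28650 = 2.009 atoms per formula unit.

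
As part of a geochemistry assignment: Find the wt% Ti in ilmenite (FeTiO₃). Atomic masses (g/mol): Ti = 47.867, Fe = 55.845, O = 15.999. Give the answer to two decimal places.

31.55 wt%

M(FeTiO₃) = 151.709 g/mol.
Ti contributes 1 × 47.867 = 47.867 g per mole.
47.867/151.709 = 0.3155 → 31.55%.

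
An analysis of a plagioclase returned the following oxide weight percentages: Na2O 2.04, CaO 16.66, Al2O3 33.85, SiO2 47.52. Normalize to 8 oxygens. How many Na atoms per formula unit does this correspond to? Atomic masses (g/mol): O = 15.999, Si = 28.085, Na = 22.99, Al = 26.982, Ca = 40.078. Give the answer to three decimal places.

Na2O: 2.04/61.979 = 0.03291 mol → 0.06582 mol Na, 0.03291 mol O.
CaO: 16.66/56.077 = 0.29709 mol → 0.29709 mol Ca, 0.29709 mol O.
Al2O3: 33.85/101.961 = 0.33199 mol → 0.66398 mol Al, 0.99597 mol O.
SiO2: 47.52/60.083 = 0.79091 mol → 0.79091 mol Si, 1.58182 mol O.
Total oxygen = 2.90779 mol. Normalization factor = 8/2.90779 = 2.75123.
Na per 8 O = 0.06582 × 2.75123 = 0.181.

0.181 Na apfu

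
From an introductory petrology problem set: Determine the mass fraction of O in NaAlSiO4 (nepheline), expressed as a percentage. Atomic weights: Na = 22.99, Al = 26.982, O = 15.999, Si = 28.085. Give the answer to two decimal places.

45.05 weight percent

Formula mass = 1×22.99 + 1×26.982 + 1×28.085 + 4×15.999 = 142.053 g/mol, of which 63.996 g is O.
So O makes up 63.996/142.053 = 0.4505 of the mass, i.e. 45.05%.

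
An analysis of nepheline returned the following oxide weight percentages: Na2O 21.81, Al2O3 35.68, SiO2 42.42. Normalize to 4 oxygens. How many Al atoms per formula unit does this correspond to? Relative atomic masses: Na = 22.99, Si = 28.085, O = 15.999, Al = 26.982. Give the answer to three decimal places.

0.995 Al apfu

21.81 wt% Na2O ÷ 61.979 g/mol = 0.35189 mol, giving 0.70378 Na and 0.35189 O.
35.68 wt% Al2O3 ÷ 101.961 g/mol = 0.34994 mol, giving 0.69988 Al and 1.04982 O.
42.42 wt% SiO2 ÷ 60.083 g/mol = 0.70602 mol, giving 0.70602 Si and 1.41204 O.
Oxygen sums to 2.81375; scaling by 4/2.81375 = 1.42159 puts the formula on 4 O.
Al: 0.69988 × 1.42159 = 0.995 atoms per formula unit.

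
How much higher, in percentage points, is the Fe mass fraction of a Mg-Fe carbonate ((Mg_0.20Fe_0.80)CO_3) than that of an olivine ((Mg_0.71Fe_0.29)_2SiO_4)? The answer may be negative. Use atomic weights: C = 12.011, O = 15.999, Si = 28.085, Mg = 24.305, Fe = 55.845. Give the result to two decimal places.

Fe in (Mg_0.20Fe_0.80)CO_3: molar mass 109.545 g/mol; 0.80×55.845 = 44.676 g → 40.78 wt%.
Fe in (Mg_0.71Fe_0.29)_2SiO_4: molar mass 158.984 g/mol; 0.58×55.845 = 32.390 g → 20.37 wt%.
Difference = 40.78 − 20.37 = 20.41 percentage points.

20.41 percentage points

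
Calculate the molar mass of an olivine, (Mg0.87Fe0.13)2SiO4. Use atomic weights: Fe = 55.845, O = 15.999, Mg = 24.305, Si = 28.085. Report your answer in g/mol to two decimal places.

M = 1.74(24.305) + 0.26(55.845) + 1(28.085) + 4(15.999)

148.89 g/mol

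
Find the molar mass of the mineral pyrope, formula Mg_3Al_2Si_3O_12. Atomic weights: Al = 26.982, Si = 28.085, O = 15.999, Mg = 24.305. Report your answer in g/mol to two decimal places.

403.12 g/mol

M = 3×24.305 + 2×26.982 + 3×28.085 + 12×15.999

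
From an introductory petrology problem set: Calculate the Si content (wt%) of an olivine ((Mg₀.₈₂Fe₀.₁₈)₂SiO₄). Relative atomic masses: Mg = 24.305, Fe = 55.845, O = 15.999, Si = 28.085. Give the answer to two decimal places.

Molar mass of (Mg₀.₈₂Fe₀.₁₈)₂SiO₄: 1.64·24.305 + 0.36·55.845 + 1·28.085 + 4·15.999 = 152.045 g/mol.
Mass of Si per formula unit: 1 × 28.085 = 28.085 g.
Weight fraction Si = 28.085 / 152.045 = 0.1847.

18.47 wt%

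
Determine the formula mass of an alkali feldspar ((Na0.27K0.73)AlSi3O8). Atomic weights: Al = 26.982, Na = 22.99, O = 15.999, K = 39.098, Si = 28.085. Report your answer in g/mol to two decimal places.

M = 0.27(22.99) + 0.73(39.098) + 1(26.982) + 3(28.085) + 8(15.999)

273.98 g/mol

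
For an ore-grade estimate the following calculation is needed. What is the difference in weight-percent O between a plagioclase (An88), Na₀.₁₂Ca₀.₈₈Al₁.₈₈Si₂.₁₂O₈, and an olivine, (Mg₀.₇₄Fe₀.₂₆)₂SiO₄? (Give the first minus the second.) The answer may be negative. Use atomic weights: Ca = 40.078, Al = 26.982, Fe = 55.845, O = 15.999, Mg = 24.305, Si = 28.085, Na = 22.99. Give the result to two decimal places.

5.59 percentage points

M(Na₀.₁₂Ca₀.₈₈Al₁.₈₈Si₂.₁₂O₈) = 276.286 g/mol, so wt% O = 127.992/276.286 × 100 = 46.33%.
M((Mg₀.₇₄Fe₀.₂₆)₂SiO₄) = 157.092 g/mol, so wt% O = 63.996/157.092 × 100 = 40.74%.
46.33 − 40.74 = 5.59 pp.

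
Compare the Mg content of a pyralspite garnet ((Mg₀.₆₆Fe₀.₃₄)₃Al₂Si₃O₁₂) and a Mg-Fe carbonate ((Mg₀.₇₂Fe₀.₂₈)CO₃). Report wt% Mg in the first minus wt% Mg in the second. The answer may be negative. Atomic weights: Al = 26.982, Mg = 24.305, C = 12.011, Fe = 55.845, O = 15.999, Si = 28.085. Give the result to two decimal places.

First mineral: 48.124 g Mg in 435.293 g formula = 11.06 wt% Mg.
Second mineral: 17.500 g Mg in 93.144 g formula = 18.79 wt% Mg.
11.06% − 18.79% gives a difference of -7.73 percentage points.

-7.73 percentage points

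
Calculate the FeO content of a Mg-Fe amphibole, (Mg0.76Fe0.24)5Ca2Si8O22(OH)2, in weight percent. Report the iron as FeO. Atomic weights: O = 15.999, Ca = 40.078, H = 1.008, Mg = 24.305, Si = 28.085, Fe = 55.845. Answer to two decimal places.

10.14 wt%

Formula mass = 850.201 g/mol.
1.20 Fe → 1.2000 mol FeO per formula unit; M(FeO) = 71.844, so FeO mass = 86.213 g.
86.213/850.201 × 100 = 10.14 wt%.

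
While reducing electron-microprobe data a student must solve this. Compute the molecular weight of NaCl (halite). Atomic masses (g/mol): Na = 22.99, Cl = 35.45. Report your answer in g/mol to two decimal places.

The formula mass is the sum 1*22.99 + 1*35.45.

58.44 g/mol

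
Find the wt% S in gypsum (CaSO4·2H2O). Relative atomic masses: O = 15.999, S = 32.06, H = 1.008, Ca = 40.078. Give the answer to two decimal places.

18.62 wt%

Formula mass = 1·40.078 + 1·32.06 + 6·15.999 + 4·1.008 = 172.164 g/mol, of which 32.060 g is S.
So S makes up 32.060/172.164 = 0.1862 of the mass, i.e. 18.62%.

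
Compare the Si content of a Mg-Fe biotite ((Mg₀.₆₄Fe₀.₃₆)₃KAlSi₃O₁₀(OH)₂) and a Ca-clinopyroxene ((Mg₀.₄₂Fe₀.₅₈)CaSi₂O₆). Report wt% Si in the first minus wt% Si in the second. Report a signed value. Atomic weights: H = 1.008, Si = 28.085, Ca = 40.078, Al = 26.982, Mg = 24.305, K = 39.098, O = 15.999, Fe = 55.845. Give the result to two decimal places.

-5.25 percentage points

M((Mg₀.₆₄Fe₀.₃₆)₃KAlSi₃O₁₀(OH)₂) = 451.317 g/mol, so wt% Si = 84.255/451.317 × 100 = 18.67%.
M((Mg₀.₄₂Fe₀.₅₈)CaSi₂O₆) = 234.840 g/mol, so wt% Si = 56.170/234.840 × 100 = 23.92%.
18.67 − 23.92 = -5.25 pp.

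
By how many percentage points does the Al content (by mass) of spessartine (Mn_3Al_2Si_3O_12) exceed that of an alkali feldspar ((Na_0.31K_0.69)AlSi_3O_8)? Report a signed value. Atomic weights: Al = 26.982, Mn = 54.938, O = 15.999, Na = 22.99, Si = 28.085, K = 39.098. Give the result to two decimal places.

1.03 percentage points

Al in Mn_3Al_2Si_3O_12: molar mass 495.021 g/mol; 2×26.982 = 53.964 g → 10.90 wt%.
Al in (Na_0.31K_0.69)AlSi_3O_8: molar mass 273.334 g/mol; 1×26.982 = 26.982 g → 9.87 wt%.
Difference = 10.90 − 9.87 = 1.03 percentage points.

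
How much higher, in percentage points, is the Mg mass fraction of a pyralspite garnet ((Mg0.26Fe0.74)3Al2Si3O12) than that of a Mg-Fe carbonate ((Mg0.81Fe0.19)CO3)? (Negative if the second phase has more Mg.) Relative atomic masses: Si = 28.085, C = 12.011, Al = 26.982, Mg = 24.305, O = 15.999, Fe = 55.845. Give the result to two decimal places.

M((Mg0.26Fe0.74)3Al2Si3O12) = 473.141 g/mol, so wt% Mg = 18.958/473.141 × 100 = 4.01%.
M((Mg0.81Fe0.19)CO3) = 90.306 g/mol, so wt% Mg = 19.687/90.306 × 100 = 21.80%.
4.01 − 21.80 = -17.79 pp.

-17.79 percentage points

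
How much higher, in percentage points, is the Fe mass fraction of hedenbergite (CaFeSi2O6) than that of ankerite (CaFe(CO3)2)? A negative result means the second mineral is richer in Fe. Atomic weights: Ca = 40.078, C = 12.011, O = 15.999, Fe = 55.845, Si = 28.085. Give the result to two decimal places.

Fe in CaFeSi2O6: molar mass 248.087 g/mol; 1×55.845 = 55.845 g → 22.51 wt%.
Fe in CaFe(CO3)2: molar mass 215.939 g/mol; 1×55.845 = 55.845 g → 25.86 wt%.
Difference = 22.51 − 25.86 = -3.35 percentage points.

-3.35 percentage points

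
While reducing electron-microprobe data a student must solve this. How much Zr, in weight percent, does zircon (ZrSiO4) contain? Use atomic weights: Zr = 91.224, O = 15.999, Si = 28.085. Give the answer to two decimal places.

Molar mass of ZrSiO4: 1×91.224 + 1×28.085 + 4×15.999 = 183.305 g/mol.
Mass of Zr per formula unit: 1 × 91.224 = 91.224 g.
Weight fraction Zr = 91.224 / 183.305 = 0.4977.

49.77 weight percent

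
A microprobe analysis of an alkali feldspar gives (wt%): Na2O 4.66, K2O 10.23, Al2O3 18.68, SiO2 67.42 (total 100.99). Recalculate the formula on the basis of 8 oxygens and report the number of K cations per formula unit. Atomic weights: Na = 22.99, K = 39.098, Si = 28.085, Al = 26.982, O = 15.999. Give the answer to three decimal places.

4.66 wt% Na2O ÷ 61.979 g/mol = 0.07519 mol, giving 0.15038 Na and 0.07519 O.
10.23 wt% K2O ÷ 94.195 g/mol = 0.10860 mol, giving 0.21720 K and 0.10860 O.
18.68 wt% Al2O3 ÷ 101.961 g/mol = 0.18321 mol, giving 0.36642 Al and 0.54963 O.
67.42 wt% SiO2 ÷ 60.083 g/mol = 1.12211 mol, giving 1.12211 Si and 2.24422 O.
Oxygen sums to 2.97764; scaling by 8/2.97764 = 2.68669 puts the formula on 8 O.
K: 0.21720 × 2.68669 = 0.584 atoms per formula unit.

0.584 K apfu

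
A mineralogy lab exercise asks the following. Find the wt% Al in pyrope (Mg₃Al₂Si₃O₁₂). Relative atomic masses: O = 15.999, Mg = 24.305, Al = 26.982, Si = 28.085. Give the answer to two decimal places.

Formula mass = 3*24.305 + 2*26.982 + 3*28.085 + 12*15.999 = 403.122 g/mol, of which 53.964 g is Al.
So Al makes up 53.964/403.122 = 0.1339 of the mass, i.e. 13.39%.

13.39 weight percent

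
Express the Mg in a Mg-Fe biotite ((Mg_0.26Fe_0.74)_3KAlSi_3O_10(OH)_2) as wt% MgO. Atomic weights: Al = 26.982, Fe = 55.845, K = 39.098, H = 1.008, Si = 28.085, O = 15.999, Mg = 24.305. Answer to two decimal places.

Formula mass = 487.273 g/mol.
0.78 Mg → 0.7800 mol MgO per formula unit; M(MgO) = 40.304, so MgO mass = 31.437 g.
31.437/487.273 × 100 = 6.45 wt%.

6.45 wt%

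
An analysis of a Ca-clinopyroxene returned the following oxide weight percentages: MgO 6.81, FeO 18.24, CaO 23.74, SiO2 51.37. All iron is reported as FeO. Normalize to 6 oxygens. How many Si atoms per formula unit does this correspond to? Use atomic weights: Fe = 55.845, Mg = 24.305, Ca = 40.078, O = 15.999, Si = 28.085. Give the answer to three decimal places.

2.007 Si apfu

MgO (M=40.304): mol = 0.16897; Mg = 0.16897, O = 0.16897.
FeO (M=71.844): mol = 0.25388; Fe = 0.25388, O = 0.25388.
CaO (M=56.077): mol = 0.42335; Ca = 0.42335, O = 0.42335.
SiO2 (M=60.083): mol = 0.85498; Si = 0.85498, O = 1.70996.
ΣO = 2.55616; factor = 6/ΣO = 2.34727.
Si apfu = 0.85498 × 2.34727 = 2.007.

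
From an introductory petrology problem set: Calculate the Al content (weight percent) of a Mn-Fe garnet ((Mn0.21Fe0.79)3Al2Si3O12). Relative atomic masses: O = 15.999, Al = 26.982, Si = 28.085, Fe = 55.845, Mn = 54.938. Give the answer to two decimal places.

M((Mn0.21Fe0.79)3Al2Si3O12) = 497.171 g/mol.
Al contributes 2 × 26.982 = 53.964 g per mole.
53.964/497.171 = 0.1085 → 10.85%.

10.85 weight percent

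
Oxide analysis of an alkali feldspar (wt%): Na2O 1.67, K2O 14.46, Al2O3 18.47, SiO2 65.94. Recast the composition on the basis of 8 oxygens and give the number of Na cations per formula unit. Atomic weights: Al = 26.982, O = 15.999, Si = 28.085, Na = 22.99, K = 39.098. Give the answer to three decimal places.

0.148 Na apfu

Na2O: 1.67/61.979 = 0.02694 mol → 0.05388 mol Na, 0.02694 mol O.
K2O: 14.46/94.195 = 0.15351 mol → 0.30702 mol K, 0.15351 mol O.
Al2O3: 18.47/101.961 = 0.18115 mol → 0.36230 mol Al, 0.54345 mol O.
SiO2: 65.94/60.083 = 1.09748 mol → 1.09748 mol Si, 2.19496 mol O.
Total oxygen = 2.91886 mol. Normalization factor = 8/2.91886 = 2.74080.
Na per 8 O = 0.05388 × 2.74080 = 0.148.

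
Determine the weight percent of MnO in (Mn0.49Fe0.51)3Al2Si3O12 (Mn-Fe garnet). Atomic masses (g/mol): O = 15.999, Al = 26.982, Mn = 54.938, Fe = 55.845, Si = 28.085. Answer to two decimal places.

Formula mass = 496.409 g/mol.
1.47 Mn → 1.4700 mol MnO per formula unit; M(MnO) = 70.937, so MnO mass = 104.277 g.
104.277/496.409 × 100 = 21.01 wt%.

21.01 wt%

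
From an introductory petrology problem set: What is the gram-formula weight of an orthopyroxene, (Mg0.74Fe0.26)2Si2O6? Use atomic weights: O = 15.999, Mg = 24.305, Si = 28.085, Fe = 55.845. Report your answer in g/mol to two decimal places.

Mg: 1.48 × 24.305 = 35.9714
Fe: 0.52 × 55.845 = 29.0394
Si: 2 × 28.085 = 56.1700
O: 6 × 15.999 = 95.9940
Summing the contributions gives the formula mass.

217.17 g/mol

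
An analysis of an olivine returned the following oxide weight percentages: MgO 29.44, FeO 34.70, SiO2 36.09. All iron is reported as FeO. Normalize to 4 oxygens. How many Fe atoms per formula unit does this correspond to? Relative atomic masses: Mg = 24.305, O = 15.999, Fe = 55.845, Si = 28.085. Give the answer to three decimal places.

29.44 wt% MgO ÷ 40.304 g/mol = 0.73045 mol, giving 0.73045 Mg and 0.73045 O.
34.70 wt% FeO ÷ 71.844 g/mol = 0.48299 mol, giving 0.48299 Fe and 0.48299 O.
36.09 wt% SiO2 ÷ 60.083 g/mol = 0.60067 mol, giving 0.60067 Si and 1.20134 O.
Oxygen sums to 2.41478; scaling by 4/2.41478 = 1.65647 puts the formula on 4 O.
Fe: 0.48299 × 1.65647 = 0.800 atoms per formula unit.

0.800 Fe apfu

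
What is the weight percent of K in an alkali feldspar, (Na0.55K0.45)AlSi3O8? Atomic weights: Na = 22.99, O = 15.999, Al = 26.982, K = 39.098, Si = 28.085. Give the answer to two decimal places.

6.53 weight percent

Molar mass of (Na0.55K0.45)AlSi3O8: 0.55*22.99 + 0.45*39.098 + 1*26.982 + 3*28.085 + 8*15.999 = 269.468 g/mol.
Mass of K per formula unit: 0.45 × 39.098 = 17.594 g.
Weight fraction K = 17.594 / 269.468 = 0.0653.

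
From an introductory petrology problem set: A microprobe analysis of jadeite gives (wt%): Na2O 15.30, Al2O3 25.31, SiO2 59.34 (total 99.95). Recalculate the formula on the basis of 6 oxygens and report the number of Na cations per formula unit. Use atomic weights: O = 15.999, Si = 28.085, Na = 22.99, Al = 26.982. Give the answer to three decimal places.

0.998 Na apfu

Na2O (M=61.979): mol = 0.24686; Na = 0.49372, O = 0.24686.
Al2O3 (M=101.961): mol = 0.24823; Al = 0.49646, O = 0.74469.
SiO2 (M=60.083): mol = 0.98763; Si = 0.98763, O = 1.97526.
ΣO = 2.96681; factor = 6/ΣO = 2.02237.
Na apfu = 0.49372 × 2.02237 = 0.998.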